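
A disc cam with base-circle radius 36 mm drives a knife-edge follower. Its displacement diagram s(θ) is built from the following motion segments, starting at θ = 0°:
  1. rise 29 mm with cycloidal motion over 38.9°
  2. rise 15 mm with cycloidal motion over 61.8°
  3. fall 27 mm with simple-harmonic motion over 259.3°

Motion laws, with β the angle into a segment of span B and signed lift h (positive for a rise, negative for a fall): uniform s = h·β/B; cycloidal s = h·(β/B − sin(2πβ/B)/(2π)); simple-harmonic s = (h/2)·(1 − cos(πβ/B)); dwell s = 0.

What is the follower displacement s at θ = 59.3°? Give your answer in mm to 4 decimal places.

seg 1 [0°–38.9°] cycloidal, h=29: full span → s += 29 → s = 29.0000
seg 2 [38.9°–100.7°] cycloidal, h=15: θ=59.3° here. β=20.4, B=61.8. 15·(0.3301 − sin(2π·0.3301)/(2π)) = 2.8601 → s = 31.8601

31.8601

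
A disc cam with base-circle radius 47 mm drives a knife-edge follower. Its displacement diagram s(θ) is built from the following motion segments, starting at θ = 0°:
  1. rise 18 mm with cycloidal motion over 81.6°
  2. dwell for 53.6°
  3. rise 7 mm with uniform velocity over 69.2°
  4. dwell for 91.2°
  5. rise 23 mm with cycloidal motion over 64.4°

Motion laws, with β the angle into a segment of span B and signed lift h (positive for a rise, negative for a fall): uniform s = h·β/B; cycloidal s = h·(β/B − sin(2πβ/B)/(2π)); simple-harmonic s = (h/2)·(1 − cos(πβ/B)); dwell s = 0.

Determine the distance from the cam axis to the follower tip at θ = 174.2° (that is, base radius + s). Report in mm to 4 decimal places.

seg 1 [0°–81.6°] cycloidal, h=18: full span → s += 18 → s = 18.0000
seg 2 [81.6°–135.2°] dwell: s stays 18.0000
seg 3 [135.2°–204.4°] uniform, h=7: θ=174.2° here. β=39, B=69.2. 7·39/69.2 = 3.9451 → s = 21.9451
radial distance = base radius + s = 47 + 21.9451 = 68.9451

68.9451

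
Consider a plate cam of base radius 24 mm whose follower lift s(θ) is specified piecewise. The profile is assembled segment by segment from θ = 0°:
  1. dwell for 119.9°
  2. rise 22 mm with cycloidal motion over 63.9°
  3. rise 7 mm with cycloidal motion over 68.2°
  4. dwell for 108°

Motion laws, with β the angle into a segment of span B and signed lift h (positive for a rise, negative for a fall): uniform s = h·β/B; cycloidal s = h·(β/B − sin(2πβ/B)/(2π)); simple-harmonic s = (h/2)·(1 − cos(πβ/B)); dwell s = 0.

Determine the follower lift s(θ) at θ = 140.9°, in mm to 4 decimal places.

seg 1 [0°–119.9°] dwell: s stays 0.0000
seg 2 [119.9°–183.8°] cycloidal, h=22: θ=140.9° here. β=21, B=63.9. 22·(0.3286 − sin(2π·0.3286)/(2π)) = 4.1474 → s = 4.1474

4.1474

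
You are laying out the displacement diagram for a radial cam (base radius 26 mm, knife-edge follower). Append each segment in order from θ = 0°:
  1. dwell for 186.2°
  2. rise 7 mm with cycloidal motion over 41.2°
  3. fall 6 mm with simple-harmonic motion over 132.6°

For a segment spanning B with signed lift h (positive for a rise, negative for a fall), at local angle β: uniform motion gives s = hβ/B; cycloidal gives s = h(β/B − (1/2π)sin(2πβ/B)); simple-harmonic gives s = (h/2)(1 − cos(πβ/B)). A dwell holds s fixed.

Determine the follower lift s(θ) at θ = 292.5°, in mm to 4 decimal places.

seg 1 [0°–186.2°] dwell: s stays 0.0000
seg 2 [186.2°–227.4°] cycloidal, h=7: full span → s += 7 → s = 7.0000
seg 3 [227.4°–360°] simple-harmonic, h=-6: θ=292.5° here. β=65.1, B=132.6. -6/2·(1 − cos(π·0.4910)) = -2.9147 → s = 4.0853

4.0853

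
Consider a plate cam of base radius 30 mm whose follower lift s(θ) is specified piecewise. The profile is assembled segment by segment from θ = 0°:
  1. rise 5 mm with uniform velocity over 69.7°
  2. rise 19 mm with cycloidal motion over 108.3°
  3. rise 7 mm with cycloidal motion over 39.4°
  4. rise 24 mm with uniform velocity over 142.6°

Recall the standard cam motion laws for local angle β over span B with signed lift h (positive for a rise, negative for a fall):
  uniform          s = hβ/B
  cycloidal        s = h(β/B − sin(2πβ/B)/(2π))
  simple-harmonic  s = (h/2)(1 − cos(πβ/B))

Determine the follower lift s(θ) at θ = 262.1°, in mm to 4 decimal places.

seg 1 [0°–69.7°] uniform, h=5: full span → s += 5 → s = 5.0000
seg 2 [69.7°–178°] cycloidal, h=19: full span → s += 19 → s = 24.0000
seg 3 [178°–217.4°] cycloidal, h=7: full span → s += 7 → s = 31.0000
seg 4 [217.4°–360°] uniform, h=24: θ=262.1° here. β=44.7, B=142.6. 24·44.7/142.6 = 7.5231 → s = 38.5231

38.5231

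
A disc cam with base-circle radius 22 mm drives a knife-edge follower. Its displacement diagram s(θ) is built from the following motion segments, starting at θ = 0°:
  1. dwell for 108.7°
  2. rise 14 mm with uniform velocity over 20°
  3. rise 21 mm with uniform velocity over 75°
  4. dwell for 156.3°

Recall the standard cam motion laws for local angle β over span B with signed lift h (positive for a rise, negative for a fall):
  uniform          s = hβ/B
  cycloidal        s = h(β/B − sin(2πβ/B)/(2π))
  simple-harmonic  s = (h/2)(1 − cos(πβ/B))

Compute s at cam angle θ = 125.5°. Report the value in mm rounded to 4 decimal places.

seg 1 [0°–108.7°] dwell: s stays 0.0000
seg 2 [108.7°–128.7°] uniform, h=14: θ=125.5° here. β=16.8, B=20. 14·16.8/20 = 11.7600 → s = 11.7600

11.7600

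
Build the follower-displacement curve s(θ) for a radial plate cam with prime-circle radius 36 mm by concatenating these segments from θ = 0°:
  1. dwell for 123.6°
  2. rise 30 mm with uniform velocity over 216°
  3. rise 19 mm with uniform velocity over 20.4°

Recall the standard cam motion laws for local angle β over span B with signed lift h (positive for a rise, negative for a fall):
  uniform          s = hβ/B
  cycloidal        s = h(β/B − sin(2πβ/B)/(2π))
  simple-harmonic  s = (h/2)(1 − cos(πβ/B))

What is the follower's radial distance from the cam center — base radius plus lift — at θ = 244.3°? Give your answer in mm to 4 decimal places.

seg 1 [0°–123.6°] dwell: s stays 0.0000
seg 2 [123.6°–339.6°] uniform, h=30: θ=244.3° here. β=120.7, B=216. 30·120.7/216 = 16.7639 → s = 16.7639
radial distance = base radius + s = 36 + 16.7639 = 52.7639

52.7639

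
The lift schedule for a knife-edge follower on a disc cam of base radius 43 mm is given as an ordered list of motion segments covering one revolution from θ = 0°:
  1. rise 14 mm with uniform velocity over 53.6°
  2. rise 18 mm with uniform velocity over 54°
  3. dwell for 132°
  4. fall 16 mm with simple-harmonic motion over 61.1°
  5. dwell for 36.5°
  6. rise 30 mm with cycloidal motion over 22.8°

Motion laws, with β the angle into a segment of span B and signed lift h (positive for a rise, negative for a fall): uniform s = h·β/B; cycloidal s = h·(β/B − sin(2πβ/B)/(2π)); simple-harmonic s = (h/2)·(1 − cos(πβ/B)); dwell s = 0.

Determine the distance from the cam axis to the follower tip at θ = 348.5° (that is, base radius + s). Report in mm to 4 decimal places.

seg 1 [0°–53.6°] uniform, h=14: full span → s += 14 → s = 14.0000
seg 2 [53.6°–107.6°] uniform, h=18: full span → s += 18 → s = 32.0000
seg 3 [107.6°–239.6°] dwell: s stays 32.0000
seg 4 [239.6°–300.7°] simple-harmonic, h=-16: full span → s += -16 → s = 16.0000
seg 5 [300.7°–337.2°] dwell: s stays 16.0000
seg 6 [337.2°–360°] cycloidal, h=30: θ=348.5° here. β=11.3, B=22.8. 30·(0.4956 − sin(2π·0.4956)/(2π)) = 14.7369 → s = 30.7369
radial distance = base radius + s = 43 + 30.7369 = 73.7369

73.7369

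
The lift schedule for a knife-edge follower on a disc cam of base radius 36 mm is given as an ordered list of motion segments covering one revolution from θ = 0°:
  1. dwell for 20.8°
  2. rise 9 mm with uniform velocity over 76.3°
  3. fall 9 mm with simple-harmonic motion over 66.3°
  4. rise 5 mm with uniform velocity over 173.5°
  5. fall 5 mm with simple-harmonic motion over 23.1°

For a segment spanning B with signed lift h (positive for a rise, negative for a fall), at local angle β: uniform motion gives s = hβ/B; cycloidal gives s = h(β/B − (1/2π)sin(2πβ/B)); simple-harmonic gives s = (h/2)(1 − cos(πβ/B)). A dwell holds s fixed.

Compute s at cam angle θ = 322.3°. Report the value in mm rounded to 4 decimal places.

seg 1 [0°–20.8°] dwell: s stays 0.0000
seg 2 [20.8°–97.1°] uniform, h=9: full span → s += 9 → s = 9.0000
seg 3 [97.1°–163.4°] simple-harmonic, h=-9: full span → s += -9 → s = 0.0000
seg 4 [163.4°–336.9°] uniform, h=5: θ=322.3° here. β=158.9, B=173.5. 5·158.9/173.5 = 4.5793 → s = 4.5793

4.5793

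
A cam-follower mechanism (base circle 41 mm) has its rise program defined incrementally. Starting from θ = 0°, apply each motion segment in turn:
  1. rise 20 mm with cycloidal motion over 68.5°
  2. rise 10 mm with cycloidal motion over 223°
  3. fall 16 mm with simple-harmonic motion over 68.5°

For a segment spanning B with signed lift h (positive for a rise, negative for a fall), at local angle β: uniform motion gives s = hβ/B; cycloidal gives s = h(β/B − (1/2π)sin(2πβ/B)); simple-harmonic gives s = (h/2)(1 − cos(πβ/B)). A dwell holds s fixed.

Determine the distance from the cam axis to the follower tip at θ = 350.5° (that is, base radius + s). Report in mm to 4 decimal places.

seg 1 [0°–68.5°] cycloidal, h=20: full span → s += 20 → s = 20.0000
seg 2 [68.5°–291.5°] cycloidal, h=10: full span → s += 10 → s = 30.0000
seg 3 [291.5°–360°] simple-harmonic, h=-16: θ=350.5° here. β=59, B=68.5. -16/2·(1 − cos(π·0.8613)) = -15.2526 → s = 14.7474
radial distance = base radius + s = 41 + 14.7474 = 55.7474

55.7474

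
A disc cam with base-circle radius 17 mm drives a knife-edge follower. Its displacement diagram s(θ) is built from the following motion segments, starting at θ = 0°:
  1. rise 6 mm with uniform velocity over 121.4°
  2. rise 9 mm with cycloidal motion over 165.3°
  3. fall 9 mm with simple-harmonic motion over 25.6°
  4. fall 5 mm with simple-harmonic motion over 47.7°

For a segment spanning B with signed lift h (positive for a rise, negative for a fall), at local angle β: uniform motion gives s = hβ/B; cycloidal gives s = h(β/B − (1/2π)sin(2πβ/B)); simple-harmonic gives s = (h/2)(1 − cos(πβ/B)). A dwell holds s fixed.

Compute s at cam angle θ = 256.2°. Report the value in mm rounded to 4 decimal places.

seg 1 [0°–121.4°] uniform, h=6: full span → s += 6 → s = 6.0000
seg 2 [121.4°–286.7°] cycloidal, h=9: θ=256.2° here. β=134.8, B=165.3. 9·(0.8155 − sin(2π·0.8155)/(2π)) = 8.6522 → s = 14.6522

14.6522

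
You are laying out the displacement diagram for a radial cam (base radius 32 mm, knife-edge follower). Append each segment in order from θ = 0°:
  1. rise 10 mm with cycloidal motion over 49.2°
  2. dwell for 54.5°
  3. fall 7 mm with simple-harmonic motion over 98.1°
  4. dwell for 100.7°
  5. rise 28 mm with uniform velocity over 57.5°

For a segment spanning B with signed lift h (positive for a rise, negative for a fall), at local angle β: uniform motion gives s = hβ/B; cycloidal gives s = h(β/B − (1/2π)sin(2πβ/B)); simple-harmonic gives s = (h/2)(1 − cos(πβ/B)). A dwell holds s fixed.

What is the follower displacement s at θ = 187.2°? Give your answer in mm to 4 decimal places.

seg 1 [0°–49.2°] cycloidal, h=10: full span → s += 10 → s = 10.0000
seg 2 [49.2°–103.7°] dwell: s stays 10.0000
seg 3 [103.7°–201.8°] simple-harmonic, h=-7: θ=187.2° here. β=83.5, B=98.1. -7/2·(1 − cos(π·0.8512)) = -6.6244 → s = 3.3756

3.3756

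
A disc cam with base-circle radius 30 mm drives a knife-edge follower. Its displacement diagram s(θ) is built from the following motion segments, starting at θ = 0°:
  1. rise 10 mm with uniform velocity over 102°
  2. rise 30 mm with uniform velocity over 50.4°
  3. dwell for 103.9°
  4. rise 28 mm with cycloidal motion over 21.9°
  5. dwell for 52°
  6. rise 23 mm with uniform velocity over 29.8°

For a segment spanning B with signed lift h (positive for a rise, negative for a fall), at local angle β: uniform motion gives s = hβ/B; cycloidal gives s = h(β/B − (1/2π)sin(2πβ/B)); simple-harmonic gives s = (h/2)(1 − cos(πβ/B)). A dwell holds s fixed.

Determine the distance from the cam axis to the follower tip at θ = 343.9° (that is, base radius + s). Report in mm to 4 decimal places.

seg 1 [0°–102°] uniform, h=10: full span → s += 10 → s = 10.0000
seg 2 [102°–152.4°] uniform, h=30: full span → s += 30 → s = 40.0000
seg 3 [152.4°–256.3°] dwell: s stays 40.0000
seg 4 [256.3°–278.2°] cycloidal, h=28: full span → s += 28 → s = 68.0000
seg 5 [278.2°–330.2°] dwell: s stays 68.0000
seg 6 [330.2°–360°] uniform, h=23: θ=343.9° here. β=13.7, B=29.8. 23·13.7/29.8 = 10.5738 → s = 78.5738
radial distance = base radius + s = 30 + 78.5738 = 108.5738

108.5738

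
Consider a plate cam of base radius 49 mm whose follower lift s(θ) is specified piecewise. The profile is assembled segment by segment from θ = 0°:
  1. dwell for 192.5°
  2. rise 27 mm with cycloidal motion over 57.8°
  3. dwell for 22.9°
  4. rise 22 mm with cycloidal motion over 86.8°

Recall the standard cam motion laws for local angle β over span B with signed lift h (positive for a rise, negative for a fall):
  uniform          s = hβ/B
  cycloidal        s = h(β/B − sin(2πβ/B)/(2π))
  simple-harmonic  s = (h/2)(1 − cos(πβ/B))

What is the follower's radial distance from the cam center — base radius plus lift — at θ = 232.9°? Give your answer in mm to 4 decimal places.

seg 1 [0°–192.5°] dwell: s stays 0.0000
seg 2 [192.5°–250.3°] cycloidal, h=27: θ=232.9° here. β=40.4, B=57.8. 27·(0.6990 − sin(2π·0.6990)/(2π)) = 22.9501 → s = 22.9501
radial distance = base radius + s = 49 + 22.9501 = 71.9501

71.9501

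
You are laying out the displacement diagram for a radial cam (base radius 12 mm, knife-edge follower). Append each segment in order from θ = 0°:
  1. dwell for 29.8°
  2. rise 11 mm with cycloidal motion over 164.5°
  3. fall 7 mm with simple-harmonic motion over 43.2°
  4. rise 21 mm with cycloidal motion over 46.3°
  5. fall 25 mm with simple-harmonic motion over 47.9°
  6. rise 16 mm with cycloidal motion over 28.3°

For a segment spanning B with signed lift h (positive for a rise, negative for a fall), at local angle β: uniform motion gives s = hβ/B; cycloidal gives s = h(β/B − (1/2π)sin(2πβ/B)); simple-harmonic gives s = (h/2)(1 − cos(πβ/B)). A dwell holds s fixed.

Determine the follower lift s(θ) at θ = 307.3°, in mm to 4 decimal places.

seg 1 [0°–29.8°] dwell: s stays 0.0000
seg 2 [29.8°–194.3°] cycloidal, h=11: full span → s += 11 → s = 11.0000
seg 3 [194.3°–237.5°] simple-harmonic, h=-7: full span → s += -7 → s = 4.0000
seg 4 [237.5°–283.8°] cycloidal, h=21: full span → s += 21 → s = 25.0000
seg 5 [283.8°–331.7°] simple-harmonic, h=-25: θ=307.3° here. β=23.5, B=47.9. -25/2·(1 − cos(π·0.4906)) = -12.1311 → s = 12.8689

12.8689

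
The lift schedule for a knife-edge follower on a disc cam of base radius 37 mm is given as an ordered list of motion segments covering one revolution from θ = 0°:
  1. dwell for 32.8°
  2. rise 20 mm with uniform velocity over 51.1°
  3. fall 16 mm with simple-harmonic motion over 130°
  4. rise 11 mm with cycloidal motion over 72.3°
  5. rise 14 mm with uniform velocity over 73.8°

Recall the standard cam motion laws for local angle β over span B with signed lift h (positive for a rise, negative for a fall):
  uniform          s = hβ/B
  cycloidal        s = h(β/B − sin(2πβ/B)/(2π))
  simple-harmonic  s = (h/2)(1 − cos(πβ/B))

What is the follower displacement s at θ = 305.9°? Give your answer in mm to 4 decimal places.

seg 1 [0°–32.8°] dwell: s stays 0.0000
seg 2 [32.8°–83.9°] uniform, h=20: full span → s += 20 → s = 20.0000
seg 3 [83.9°–213.9°] simple-harmonic, h=-16: full span → s += -16 → s = 4.0000
seg 4 [213.9°–286.2°] cycloidal, h=11: full span → s += 11 → s = 15.0000
seg 5 [286.2°–360°] uniform, h=14: θ=305.9° here. β=19.7, B=73.8. 14·19.7/73.8 = 3.7371 → s = 18.7371

18.7371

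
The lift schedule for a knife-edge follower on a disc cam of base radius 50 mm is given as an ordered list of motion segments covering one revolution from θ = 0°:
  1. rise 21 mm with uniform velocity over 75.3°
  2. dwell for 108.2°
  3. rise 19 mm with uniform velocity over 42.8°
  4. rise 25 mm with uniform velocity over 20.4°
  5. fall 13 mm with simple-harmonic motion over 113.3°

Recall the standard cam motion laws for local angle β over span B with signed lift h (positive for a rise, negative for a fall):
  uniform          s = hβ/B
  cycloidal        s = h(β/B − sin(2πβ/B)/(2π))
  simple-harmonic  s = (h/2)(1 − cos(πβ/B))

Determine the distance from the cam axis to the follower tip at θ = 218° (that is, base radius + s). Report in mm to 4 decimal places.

seg 1 [0°–75.3°] uniform, h=21: full span → s += 21 → s = 21.0000
seg 2 [75.3°–183.5°] dwell: s stays 21.0000
seg 3 [183.5°–226.3°] uniform, h=19: θ=218° here. β=34.5, B=42.8. 19·34.5/42.8 = 15.3154 → s = 36.3154
radial distance = base radius + s = 50 + 36.3154 = 86.3154

86.3154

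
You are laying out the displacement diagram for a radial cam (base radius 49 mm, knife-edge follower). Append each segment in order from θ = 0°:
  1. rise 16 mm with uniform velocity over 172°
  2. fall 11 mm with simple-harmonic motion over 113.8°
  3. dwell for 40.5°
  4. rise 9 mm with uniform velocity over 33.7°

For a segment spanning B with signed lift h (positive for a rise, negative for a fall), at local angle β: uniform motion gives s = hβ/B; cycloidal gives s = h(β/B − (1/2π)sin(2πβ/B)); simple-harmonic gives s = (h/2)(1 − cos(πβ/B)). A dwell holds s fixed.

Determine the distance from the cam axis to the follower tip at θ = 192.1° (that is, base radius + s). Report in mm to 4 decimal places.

seg 1 [0°–172°] uniform, h=16: full span → s += 16 → s = 16.0000
seg 2 [172°–285.8°] simple-harmonic, h=-11: θ=192.1° here. β=20.1, B=113.8. -11/2·(1 − cos(π·0.1766)) = -0.8252 → s = 15.1748
radial distance = base radius + s = 49 + 15.1748 = 64.1748

64.1748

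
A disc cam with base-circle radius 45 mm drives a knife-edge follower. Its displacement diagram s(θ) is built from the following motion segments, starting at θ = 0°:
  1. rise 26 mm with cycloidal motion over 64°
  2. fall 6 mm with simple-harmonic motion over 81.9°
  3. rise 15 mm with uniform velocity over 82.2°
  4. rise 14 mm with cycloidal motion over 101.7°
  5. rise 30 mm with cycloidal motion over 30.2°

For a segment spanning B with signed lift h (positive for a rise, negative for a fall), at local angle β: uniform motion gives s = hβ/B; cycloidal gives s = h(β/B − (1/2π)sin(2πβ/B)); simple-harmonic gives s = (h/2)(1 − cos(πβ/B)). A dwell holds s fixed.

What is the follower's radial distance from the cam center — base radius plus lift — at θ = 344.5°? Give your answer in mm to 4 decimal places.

seg 1 [0°–64°] cycloidal, h=26: full span → s += 26 → s = 26.0000
seg 2 [64°–145.9°] simple-harmonic, h=-6: full span → s += -6 → s = 20.0000
seg 3 [145.9°–228.1°] uniform, h=15: full span → s += 15 → s = 35.0000
seg 4 [228.1°–329.8°] cycloidal, h=14: full span → s += 14 → s = 49.0000
seg 5 [329.8°–360°] cycloidal, h=30: θ=344.5° here. β=14.7, B=30.2. 30·(0.4868 − sin(2π·0.4868)/(2π)) = 14.2058 → s = 63.2058
radial distance = base radius + s = 45 + 63.2058 = 108.2058

108.2058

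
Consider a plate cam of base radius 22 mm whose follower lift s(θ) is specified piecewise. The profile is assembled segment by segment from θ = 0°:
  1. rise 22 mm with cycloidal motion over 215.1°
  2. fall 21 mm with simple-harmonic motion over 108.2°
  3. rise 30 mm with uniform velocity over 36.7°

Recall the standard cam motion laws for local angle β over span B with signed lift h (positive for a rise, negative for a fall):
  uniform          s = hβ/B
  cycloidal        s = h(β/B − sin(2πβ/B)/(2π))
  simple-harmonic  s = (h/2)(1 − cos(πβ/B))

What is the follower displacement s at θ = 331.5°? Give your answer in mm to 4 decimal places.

seg 1 [0°–215.1°] cycloidal, h=22: full span → s += 22 → s = 22.0000
seg 2 [215.1°–323.3°] simple-harmonic, h=-21: full span → s += -21 → s = 1.0000
seg 3 [323.3°–360°] uniform, h=30: θ=331.5° here. β=8.2, B=36.7. 30·8.2/36.7 = 6.7030 → s = 7.7030

7.7030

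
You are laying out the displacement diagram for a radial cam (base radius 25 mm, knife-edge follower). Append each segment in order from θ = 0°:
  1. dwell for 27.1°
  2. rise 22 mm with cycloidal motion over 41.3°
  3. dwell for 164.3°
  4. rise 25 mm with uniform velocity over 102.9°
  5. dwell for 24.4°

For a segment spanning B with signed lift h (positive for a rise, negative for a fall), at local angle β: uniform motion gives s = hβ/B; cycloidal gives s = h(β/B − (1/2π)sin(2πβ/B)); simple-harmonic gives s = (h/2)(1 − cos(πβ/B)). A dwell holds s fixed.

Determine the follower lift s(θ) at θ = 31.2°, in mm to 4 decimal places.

seg 1 [0°–27.1°] dwell: s stays 0.0000
seg 2 [27.1°–68.4°] cycloidal, h=22: θ=31.2° here. β=4.1, B=41.3. 22·(0.0993 − sin(2π·0.0993)/(2π)) = 0.1389 → s = 0.1389

0.1389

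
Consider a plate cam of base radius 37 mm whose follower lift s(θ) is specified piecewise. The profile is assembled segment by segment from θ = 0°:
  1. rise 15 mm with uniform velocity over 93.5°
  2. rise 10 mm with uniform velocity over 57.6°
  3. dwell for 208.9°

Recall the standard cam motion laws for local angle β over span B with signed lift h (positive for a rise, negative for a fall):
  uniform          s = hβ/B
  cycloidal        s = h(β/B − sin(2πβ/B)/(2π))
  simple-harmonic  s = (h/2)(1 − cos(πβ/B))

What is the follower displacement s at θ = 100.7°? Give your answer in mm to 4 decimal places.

seg 1 [0°–93.5°] uniform, h=15: full span → s += 15 → s = 15.0000
seg 2 [93.5°–151.1°] uniform, h=10: θ=100.7° here. β=7.2, B=57.6. 10·7.2/57.6 = 1.2500 → s = 16.2500

16.2500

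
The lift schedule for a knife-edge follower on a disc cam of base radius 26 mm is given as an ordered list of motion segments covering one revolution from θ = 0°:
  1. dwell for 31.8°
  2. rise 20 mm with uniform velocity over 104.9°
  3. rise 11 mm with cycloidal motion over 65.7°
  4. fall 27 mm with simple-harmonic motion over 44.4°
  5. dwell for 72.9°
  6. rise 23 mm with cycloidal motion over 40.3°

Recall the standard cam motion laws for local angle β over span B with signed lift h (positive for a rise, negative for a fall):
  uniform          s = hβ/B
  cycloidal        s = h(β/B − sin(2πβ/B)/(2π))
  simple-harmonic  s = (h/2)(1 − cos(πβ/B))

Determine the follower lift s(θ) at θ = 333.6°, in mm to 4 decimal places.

seg 1 [0°–31.8°] dwell: s stays 0.0000
seg 2 [31.8°–136.7°] uniform, h=20: full span → s += 20 → s = 20.0000
seg 3 [136.7°–202.4°] cycloidal, h=11: full span → s += 11 → s = 31.0000
seg 4 [202.4°–246.8°] simple-harmonic, h=-27: full span → s += -27 → s = 4.0000
seg 5 [246.8°–319.7°] dwell: s stays 4.0000
seg 6 [319.7°–360°] cycloidal, h=23: θ=333.6° here. β=13.9, B=40.3. 23·(0.3449 − sin(2π·0.3449)/(2π)) = 4.9043 → s = 8.9043

8.9043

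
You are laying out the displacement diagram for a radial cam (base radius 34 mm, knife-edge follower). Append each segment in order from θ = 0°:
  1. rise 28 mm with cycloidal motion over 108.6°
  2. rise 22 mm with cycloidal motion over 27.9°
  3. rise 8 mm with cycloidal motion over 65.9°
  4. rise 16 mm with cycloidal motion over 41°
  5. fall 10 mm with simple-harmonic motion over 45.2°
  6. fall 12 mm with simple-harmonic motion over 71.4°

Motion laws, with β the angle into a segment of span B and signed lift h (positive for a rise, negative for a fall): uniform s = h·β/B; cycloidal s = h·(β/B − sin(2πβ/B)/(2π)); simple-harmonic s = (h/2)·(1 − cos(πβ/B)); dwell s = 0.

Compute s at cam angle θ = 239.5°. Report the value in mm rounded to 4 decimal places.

seg 1 [0°–108.6°] cycloidal, h=28: full span → s += 28 → s = 28.0000
seg 2 [108.6°–136.5°] cycloidal, h=22: full span → s += 22 → s = 50.0000
seg 3 [136.5°–202.4°] cycloidal, h=8: full span → s += 8 → s = 58.0000
seg 4 [202.4°–243.4°] cycloidal, h=16: θ=239.5° here. β=37.1, B=41. 16·(0.9049 − sin(2π·0.9049)/(2π)) = 15.9110 → s = 73.9110

73.9110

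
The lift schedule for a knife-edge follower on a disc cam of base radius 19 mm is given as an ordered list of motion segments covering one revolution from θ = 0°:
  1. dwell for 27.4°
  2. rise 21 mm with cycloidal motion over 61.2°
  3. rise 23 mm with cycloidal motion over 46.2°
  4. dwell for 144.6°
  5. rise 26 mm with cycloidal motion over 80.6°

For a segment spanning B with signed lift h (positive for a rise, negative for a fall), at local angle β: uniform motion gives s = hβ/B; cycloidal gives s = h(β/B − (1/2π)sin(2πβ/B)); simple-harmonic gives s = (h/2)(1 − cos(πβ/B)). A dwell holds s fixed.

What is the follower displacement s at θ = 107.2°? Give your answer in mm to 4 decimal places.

seg 1 [0°–27.4°] dwell: s stays 0.0000
seg 2 [27.4°–88.6°] cycloidal, h=21: full span → s += 21 → s = 21.0000
seg 3 [88.6°–134.8°] cycloidal, h=23: θ=107.2° here. β=18.6, B=46.2. 23·(0.4026 − sin(2π·0.4026)/(2π)) = 7.1567 → s = 28.1567

28.1567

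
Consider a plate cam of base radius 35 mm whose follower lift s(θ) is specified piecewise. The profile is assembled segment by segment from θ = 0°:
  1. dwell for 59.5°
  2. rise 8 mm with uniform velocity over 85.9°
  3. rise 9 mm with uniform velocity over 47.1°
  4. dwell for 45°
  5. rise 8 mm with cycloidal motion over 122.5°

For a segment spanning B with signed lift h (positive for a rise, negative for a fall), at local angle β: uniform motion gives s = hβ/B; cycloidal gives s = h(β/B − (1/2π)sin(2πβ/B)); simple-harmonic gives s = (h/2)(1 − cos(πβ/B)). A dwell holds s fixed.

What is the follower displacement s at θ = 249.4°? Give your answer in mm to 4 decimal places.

seg 1 [0°–59.5°] dwell: s stays 0.0000
seg 2 [59.5°–145.4°] uniform, h=8: full span → s += 8 → s = 8.0000
seg 3 [145.4°–192.5°] uniform, h=9: full span → s += 9 → s = 17.0000
seg 4 [192.5°–237.5°] dwell: s stays 17.0000
seg 5 [237.5°–360°] cycloidal, h=8: θ=249.4° here. β=11.9, B=122.5. 8·(0.0971 − sin(2π·0.0971)/(2π)) = 0.0474 → s = 17.0474

17.0474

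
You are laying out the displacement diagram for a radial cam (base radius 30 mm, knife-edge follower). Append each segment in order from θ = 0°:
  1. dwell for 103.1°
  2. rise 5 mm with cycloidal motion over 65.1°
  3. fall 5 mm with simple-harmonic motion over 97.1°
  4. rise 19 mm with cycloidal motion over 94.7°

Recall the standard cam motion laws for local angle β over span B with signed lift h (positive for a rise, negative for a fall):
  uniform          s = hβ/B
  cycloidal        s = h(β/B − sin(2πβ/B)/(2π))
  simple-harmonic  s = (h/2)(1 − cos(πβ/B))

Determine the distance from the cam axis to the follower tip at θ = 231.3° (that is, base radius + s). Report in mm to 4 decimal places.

seg 1 [0°–103.1°] dwell: s stays 0.0000
seg 2 [103.1°–168.2°] cycloidal, h=5: full span → s += 5 → s = 5.0000
seg 3 [168.2°–265.3°] simple-harmonic, h=-5: θ=231.3° here. β=63.1, B=97.1. -5/2·(1 − cos(π·0.6498)) = -3.6339 → s = 1.3661
radial distance = base radius + s = 30 + 1.3661 = 31.3661

31.3661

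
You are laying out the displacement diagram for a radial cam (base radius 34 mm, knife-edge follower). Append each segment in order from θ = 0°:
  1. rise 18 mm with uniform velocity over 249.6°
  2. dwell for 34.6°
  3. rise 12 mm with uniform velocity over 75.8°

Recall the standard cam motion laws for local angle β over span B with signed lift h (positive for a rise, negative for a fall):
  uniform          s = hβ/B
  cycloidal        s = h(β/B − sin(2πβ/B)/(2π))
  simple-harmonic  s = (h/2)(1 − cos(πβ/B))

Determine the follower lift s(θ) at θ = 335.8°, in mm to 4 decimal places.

seg 1 [0°–249.6°] uniform, h=18: full span → s += 18 → s = 18.0000
seg 2 [249.6°–284.2°] dwell: s stays 18.0000
seg 3 [284.2°–360°] uniform, h=12: θ=335.8° here. β=51.6, B=75.8. 12·51.6/75.8 = 8.1689 → s = 26.1689

26.1689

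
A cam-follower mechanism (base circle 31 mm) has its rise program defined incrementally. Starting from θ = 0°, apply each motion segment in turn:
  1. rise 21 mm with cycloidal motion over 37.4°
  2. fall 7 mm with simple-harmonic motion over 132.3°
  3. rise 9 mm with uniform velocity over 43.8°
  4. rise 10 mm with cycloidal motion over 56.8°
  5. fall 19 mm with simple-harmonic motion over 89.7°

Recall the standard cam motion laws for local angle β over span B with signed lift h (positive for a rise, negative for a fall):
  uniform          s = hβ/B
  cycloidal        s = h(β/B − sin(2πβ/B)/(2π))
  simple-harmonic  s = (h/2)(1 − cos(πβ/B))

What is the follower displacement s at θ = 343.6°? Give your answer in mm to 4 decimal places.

seg 1 [0°–37.4°] cycloidal, h=21: full span → s += 21 → s = 21.0000
seg 2 [37.4°–169.7°] simple-harmonic, h=-7: full span → s += -7 → s = 14.0000
seg 3 [169.7°–213.5°] uniform, h=9: full span → s += 9 → s = 23.0000
seg 4 [213.5°–270.3°] cycloidal, h=10: full span → s += 10 → s = 33.0000
seg 5 [270.3°–360°] simple-harmonic, h=-19: θ=343.6° here. β=73.3, B=89.7. -19/2·(1 − cos(π·0.8172)) = -17.4755 → s = 15.5245

15.5245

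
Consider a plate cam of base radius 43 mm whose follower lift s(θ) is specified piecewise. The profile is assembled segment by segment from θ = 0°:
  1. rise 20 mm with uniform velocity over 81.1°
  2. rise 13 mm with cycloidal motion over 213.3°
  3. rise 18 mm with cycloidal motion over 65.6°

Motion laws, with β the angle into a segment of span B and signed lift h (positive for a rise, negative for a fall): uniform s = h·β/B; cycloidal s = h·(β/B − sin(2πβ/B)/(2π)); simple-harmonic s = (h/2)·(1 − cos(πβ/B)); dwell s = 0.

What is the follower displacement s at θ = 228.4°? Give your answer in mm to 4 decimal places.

seg 1 [0°–81.1°] uniform, h=20: full span → s += 20 → s = 20.0000
seg 2 [81.1°–294.4°] cycloidal, h=13: θ=228.4° here. β=147.3, B=213.3. 13·(0.6906 − sin(2π·0.6906)/(2π)) = 10.9040 → s = 30.9040

30.9040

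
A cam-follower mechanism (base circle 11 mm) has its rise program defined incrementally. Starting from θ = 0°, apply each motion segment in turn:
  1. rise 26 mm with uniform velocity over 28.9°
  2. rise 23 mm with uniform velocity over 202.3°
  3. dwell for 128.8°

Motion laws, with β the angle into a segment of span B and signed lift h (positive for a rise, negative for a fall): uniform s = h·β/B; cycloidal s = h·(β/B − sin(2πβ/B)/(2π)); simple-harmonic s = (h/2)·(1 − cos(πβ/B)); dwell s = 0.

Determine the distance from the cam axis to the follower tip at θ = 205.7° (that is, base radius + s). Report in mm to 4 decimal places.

seg 1 [0°–28.9°] uniform, h=26: full span → s += 26 → s = 26.0000
seg 2 [28.9°–231.2°] uniform, h=23: θ=205.7° here. β=176.8, B=202.3. 23·176.8/202.3 = 20.1008 → s = 46.1008
radial distance = base radius + s = 11 + 46.1008 = 57.1008

57.1008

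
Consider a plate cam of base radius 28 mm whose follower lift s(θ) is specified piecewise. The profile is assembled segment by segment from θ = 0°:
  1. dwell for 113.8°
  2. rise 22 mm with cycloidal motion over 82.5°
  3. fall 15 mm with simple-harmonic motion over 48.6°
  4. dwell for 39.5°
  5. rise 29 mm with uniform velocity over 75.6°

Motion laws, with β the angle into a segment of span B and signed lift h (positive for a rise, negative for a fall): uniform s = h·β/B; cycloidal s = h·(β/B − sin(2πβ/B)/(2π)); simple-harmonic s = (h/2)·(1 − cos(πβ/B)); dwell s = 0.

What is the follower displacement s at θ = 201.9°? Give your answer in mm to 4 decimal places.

seg 1 [0°–113.8°] dwell: s stays 0.0000
seg 2 [113.8°–196.3°] cycloidal, h=22: full span → s += 22 → s = 22.0000
seg 3 [196.3°–244.9°] simple-harmonic, h=-15: θ=201.9° here. β=5.6, B=48.6. -15/2·(1 − cos(π·0.1152)) = -0.4861 → s = 21.5139

21.5139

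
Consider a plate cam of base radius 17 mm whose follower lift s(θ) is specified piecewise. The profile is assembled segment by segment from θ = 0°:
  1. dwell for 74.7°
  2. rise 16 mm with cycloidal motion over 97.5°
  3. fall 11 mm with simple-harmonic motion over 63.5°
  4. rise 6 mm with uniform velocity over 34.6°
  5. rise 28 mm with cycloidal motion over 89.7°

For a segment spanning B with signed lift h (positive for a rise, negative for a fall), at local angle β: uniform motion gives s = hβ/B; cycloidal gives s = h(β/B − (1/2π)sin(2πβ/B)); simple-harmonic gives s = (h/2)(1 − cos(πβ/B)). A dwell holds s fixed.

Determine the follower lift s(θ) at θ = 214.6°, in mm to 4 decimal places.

seg 1 [0°–74.7°] dwell: s stays 0.0000
seg 2 [74.7°–172.2°] cycloidal, h=16: full span → s += 16 → s = 16.0000
seg 3 [172.2°–235.7°] simple-harmonic, h=-11: θ=214.6° here. β=42.4, B=63.5. -11/2·(1 − cos(π·0.6677)) = -8.2657 → s = 7.7343

7.7343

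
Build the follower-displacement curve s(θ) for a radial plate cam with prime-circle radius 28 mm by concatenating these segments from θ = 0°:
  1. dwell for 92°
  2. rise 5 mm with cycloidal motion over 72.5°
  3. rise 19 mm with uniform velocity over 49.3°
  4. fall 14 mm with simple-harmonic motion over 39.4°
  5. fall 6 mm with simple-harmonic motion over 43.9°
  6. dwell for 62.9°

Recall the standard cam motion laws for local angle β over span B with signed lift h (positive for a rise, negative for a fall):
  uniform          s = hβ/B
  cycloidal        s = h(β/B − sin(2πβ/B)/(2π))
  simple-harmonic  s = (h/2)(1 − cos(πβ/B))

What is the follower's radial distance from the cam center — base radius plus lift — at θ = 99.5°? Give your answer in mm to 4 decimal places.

seg 1 [0°–92°] dwell: s stays 0.0000
seg 2 [92°–164.5°] cycloidal, h=5: θ=99.5° here. β=7.5, B=72.5. 5·(0.1034 − sin(2π·0.1034)/(2π)) = 0.0357 → s = 0.0357
radial distance = base radius + s = 28 + 0.0357 = 28.0357

28.0357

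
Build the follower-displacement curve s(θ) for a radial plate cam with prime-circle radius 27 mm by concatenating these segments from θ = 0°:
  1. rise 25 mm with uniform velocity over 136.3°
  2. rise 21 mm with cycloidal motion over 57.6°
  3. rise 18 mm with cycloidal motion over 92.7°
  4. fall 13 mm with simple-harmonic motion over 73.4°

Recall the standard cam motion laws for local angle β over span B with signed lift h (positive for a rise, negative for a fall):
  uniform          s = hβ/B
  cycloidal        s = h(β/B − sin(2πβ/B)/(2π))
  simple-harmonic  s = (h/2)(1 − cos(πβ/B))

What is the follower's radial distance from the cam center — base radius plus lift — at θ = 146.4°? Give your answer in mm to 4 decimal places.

seg 1 [0°–136.3°] uniform, h=25: full span → s += 25 → s = 25.0000
seg 2 [136.3°–193.9°] cycloidal, h=21: θ=146.4° here. β=10.1, B=57.6. 21·(0.1753 − sin(2π·0.1753)/(2π)) = 0.7010 → s = 25.7010
radial distance = base radius + s = 27 + 25.7010 = 52.7010

52.7010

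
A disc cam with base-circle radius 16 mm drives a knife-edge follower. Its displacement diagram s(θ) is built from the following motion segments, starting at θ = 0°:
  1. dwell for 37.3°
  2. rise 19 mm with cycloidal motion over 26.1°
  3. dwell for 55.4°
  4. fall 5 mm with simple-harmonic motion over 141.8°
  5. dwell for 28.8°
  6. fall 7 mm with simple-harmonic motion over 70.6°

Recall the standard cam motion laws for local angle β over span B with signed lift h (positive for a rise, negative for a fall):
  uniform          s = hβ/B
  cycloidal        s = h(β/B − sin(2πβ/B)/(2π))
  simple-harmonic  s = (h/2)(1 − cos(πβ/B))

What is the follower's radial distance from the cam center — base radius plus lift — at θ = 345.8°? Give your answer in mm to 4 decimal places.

seg 1 [0°–37.3°] dwell: s stays 0.0000
seg 2 [37.3°–63.4°] cycloidal, h=19: full span → s += 19 → s = 19.0000
seg 3 [63.4°–118.8°] dwell: s stays 19.0000
seg 4 [118.8°–260.6°] simple-harmonic, h=-5: full span → s += -5 → s = 14.0000
seg 5 [260.6°–289.4°] dwell: s stays 14.0000
seg 6 [289.4°–360°] simple-harmonic, h=-7: θ=345.8° here. β=56.4, B=70.6. -7/2·(1 − cos(π·0.7989)) = -6.3242 → s = 7.6758
radial distance = base radius + s = 16 + 7.6758 = 23.6758

23.6758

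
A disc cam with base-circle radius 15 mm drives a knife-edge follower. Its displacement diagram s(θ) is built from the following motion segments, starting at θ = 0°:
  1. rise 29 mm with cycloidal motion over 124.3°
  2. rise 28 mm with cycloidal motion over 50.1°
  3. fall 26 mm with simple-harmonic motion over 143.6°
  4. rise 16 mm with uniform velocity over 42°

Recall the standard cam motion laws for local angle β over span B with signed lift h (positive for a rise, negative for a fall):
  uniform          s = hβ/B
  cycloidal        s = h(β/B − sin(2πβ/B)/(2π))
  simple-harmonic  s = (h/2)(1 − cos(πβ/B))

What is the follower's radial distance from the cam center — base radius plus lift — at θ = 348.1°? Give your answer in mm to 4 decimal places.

seg 1 [0°–124.3°] cycloidal, h=29: full span → s += 29 → s = 29.0000
seg 2 [124.3°–174.4°] cycloidal, h=28: full span → s += 28 → s = 57.0000
seg 3 [174.4°–318°] simple-harmonic, h=-26: full span → s += -26 → s = 31.0000
seg 4 [318°–360°] uniform, h=16: θ=348.1° here. β=30.1, B=42. 16·30.1/42 = 11.4667 → s = 42.4667
radial distance = base radius + s = 15 + 42.4667 = 57.4667

57.4667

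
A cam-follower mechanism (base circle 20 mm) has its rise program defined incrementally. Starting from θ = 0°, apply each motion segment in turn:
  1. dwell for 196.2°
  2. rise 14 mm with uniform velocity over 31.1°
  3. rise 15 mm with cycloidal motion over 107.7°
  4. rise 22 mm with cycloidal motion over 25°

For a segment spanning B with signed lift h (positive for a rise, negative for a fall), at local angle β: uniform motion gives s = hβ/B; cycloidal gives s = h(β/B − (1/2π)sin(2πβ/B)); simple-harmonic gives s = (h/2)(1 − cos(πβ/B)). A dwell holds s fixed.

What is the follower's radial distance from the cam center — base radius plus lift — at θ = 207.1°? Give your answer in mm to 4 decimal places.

seg 1 [0°–196.2°] dwell: s stays 0.0000
seg 2 [196.2°–227.3°] uniform, h=14: θ=207.1° here. β=10.9, B=31.1. 14·10.9/31.1 = 4.9068 → s = 4.9068
radial distance = base radius + s = 20 + 4.9068 = 24.9068

24.9068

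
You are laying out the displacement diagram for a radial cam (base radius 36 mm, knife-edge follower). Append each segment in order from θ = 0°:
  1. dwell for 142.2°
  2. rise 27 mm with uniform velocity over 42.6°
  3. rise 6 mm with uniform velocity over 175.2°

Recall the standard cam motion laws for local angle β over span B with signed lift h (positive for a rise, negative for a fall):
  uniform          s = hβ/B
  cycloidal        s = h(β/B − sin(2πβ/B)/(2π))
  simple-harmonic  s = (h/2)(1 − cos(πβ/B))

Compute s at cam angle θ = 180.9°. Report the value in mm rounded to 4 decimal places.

seg 1 [0°–142.2°] dwell: s stays 0.0000
seg 2 [142.2°–184.8°] uniform, h=27: θ=180.9° here. β=38.7, B=42.6. 27·38.7/42.6 = 24.5282 → s = 24.5282

24.5282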